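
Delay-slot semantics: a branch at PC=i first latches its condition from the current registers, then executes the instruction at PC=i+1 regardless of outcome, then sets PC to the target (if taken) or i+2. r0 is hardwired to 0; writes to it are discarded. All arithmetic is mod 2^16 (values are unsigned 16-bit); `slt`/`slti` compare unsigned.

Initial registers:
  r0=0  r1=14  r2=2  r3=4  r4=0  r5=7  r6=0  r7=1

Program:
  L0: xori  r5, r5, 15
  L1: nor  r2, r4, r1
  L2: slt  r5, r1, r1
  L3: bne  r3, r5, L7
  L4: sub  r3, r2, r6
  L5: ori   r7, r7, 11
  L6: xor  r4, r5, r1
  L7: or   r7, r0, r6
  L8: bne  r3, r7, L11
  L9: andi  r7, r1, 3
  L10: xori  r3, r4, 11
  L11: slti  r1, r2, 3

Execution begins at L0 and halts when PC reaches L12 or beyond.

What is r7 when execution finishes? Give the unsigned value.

2

  step pc=0: xori  r5, r5, 15  regs=(0,14,2,4,0,8,0,1)
  step pc=1: nor  r2, r4, r1  regs=(0,14,65521,4,0,8,0,1)
  step pc=2: slt  r5, r1, r1  regs=(0,14,65521,4,0,0,0,1)
  step pc=3: bne  r3, r5, L7  cond=T  regs=(0,14,65521,4,0,0,0,1)
  step pc=4: sub  r3, r2, r6  regs=(0,14,65521,65521,0,0,0,1)
  step pc=7: or   r7, r0, r6  regs=(0,14,65521,65521,0,0,0,0)
  step pc=8: bne  r3, r7, L11  cond=T  regs=(0,14,65521,65521,0,0,0,0)
  step pc=9: andi  r7, r1, 3  regs=(0,14,65521,65521,0,0,0,2)
  step pc=11: slti  r1, r2, 3  regs=(0,0,65521,65521,0,0,0,2)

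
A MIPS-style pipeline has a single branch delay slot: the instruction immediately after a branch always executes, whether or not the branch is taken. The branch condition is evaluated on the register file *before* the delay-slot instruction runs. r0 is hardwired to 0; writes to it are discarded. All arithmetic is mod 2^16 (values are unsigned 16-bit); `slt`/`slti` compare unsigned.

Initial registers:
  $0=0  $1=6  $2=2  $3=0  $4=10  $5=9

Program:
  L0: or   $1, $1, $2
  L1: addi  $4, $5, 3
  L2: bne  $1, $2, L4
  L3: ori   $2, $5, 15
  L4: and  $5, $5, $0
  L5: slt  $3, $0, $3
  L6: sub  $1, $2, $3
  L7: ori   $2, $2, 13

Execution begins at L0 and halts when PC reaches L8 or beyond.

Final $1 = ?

[0] or   $1, $1, $2  →  {$0:0, $1:6, $2:2, $3:0, $4:10, $5:9}
[1] addi  $4, $5, 3  →  {$0:0, $1:6, $2:2, $3:0, $4:12, $5:9}
[2] bne  $1, $2, L4  →  {$0:0, $1:6, $2:2, $3:0, $4:12, $5:9}  ⟨branch taken⟩
[3] ori   $2, $5, 15  →  {$0:0, $1:6, $2:15, $3:0, $4:12, $5:9}
[4] and  $5, $5, $0  →  {$0:0, $1:6, $2:15, $3:0, $4:12, $5:0}
[5] slt  $3, $0, $3  →  {$0:0, $1:6, $2:15, $3:0, $4:12, $5:0}
[6] sub  $1, $2, $3  →  {$0:0, $1:15, $2:15, $3:0, $4:12, $5:0}
[7] ori   $2, $2, 13  →  {$0:0, $1:15, $2:15, $3:0, $4:12, $5:0}

15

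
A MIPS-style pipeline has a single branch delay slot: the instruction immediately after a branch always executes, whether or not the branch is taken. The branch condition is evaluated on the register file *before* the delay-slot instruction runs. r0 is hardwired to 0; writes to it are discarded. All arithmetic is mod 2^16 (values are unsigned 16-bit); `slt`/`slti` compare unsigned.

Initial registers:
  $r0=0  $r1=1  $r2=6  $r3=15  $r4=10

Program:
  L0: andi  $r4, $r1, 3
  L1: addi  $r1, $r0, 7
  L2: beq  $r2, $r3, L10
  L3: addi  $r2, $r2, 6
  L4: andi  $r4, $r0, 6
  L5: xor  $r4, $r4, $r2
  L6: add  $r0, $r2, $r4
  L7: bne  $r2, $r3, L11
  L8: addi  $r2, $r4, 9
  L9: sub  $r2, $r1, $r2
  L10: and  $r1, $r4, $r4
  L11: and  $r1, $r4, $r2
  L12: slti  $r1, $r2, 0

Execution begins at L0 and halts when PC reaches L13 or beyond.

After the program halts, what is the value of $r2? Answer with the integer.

21

#0 andi  $r4, $r1, 3 ; 0/1/6/15/1
#1 addi  $r1, $r0, 7 ; 0/7/6/15/1
#2 beq  $r2, $r3, L10 ; 0/7/6/15/1 ; →fallthru
#3 addi  $r2, $r2, 6 ; 0/7/12/15/1
#4 andi  $r4, $r0, 6 ; 0/7/12/15/0
#5 xor  $r4, $r4, $r2 ; 0/7/12/15/12
#6 add  $r0, $r2, $r4 ; 0/7/12/15/12
#7 bne  $r2, $r3, L11 ; 0/7/12/15/12 ; →target
#8 addi  $r2, $r4, 9 ; 0/7/21/15/12
#11 and  $r1, $r4, $r2 ; 0/4/21/15/12
#12 slti  $r1, $r2, 0 ; 0/0/21/15/12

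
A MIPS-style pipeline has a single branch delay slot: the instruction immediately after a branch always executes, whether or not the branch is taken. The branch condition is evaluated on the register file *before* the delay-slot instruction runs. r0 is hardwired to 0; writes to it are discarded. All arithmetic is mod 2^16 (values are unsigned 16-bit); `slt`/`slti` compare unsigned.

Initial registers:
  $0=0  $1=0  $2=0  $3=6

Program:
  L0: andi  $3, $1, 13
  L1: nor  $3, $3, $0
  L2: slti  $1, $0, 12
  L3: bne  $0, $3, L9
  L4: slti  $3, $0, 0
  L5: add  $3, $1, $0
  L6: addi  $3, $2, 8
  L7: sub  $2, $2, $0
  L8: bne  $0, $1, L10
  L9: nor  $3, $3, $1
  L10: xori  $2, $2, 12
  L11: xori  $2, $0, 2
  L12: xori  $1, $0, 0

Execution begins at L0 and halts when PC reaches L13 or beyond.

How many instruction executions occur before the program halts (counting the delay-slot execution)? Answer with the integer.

9

PC=0  andi  $3, $1, 13       | $0=0 $1=0 $2=0 $3=0
PC=1  nor  $3, $3, $0        | $0=0 $1=0 $2=0 $3=65535
PC=2  slti  $1, $0, 12       | $0=0 $1=1 $2=0 $3=65535
PC=3  bne  $0, $3, L9        | $0=0 $1=1 $2=0 $3=65535  [TAKEN]
PC=4  slti  $3, $0, 0        | $0=0 $1=1 $2=0 $3=0
PC=9  nor  $3, $3, $1        | $0=0 $1=1 $2=0 $3=65534
PC=10 xori  $2, $2, 12       | $0=0 $1=1 $2=12 $3=65534
PC=11 xori  $2, $0, 2        | $0=0 $1=1 $2=2 $3=65534
PC=12 xori  $1, $0, 0        | $0=0 $1=0 $2=2 $3=65534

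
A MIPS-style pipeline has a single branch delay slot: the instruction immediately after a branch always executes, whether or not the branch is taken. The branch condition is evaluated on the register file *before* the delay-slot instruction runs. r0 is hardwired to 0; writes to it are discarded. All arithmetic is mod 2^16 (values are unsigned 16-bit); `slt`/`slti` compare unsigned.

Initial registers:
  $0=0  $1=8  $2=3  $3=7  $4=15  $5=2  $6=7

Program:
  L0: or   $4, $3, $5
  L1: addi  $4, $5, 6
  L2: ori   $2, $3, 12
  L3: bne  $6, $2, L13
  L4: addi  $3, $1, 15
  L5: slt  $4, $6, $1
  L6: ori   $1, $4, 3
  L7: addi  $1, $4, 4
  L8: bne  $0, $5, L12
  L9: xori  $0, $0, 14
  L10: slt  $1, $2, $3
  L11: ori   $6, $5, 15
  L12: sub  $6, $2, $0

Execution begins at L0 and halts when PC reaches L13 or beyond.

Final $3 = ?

23

  step pc=0: or   $4, $3, $5  regs=(0,8,3,7,7,2,7)
  step pc=1: addi  $4, $5, 6  regs=(0,8,3,7,8,2,7)
  step pc=2: ori   $2, $3, 12  regs=(0,8,15,7,8,2,7)
  step pc=3: bne  $6, $2, L13  cond=T  regs=(0,8,15,7,8,2,7)
  step pc=4: addi  $3, $1, 15  regs=(0,8,15,23,8,2,7)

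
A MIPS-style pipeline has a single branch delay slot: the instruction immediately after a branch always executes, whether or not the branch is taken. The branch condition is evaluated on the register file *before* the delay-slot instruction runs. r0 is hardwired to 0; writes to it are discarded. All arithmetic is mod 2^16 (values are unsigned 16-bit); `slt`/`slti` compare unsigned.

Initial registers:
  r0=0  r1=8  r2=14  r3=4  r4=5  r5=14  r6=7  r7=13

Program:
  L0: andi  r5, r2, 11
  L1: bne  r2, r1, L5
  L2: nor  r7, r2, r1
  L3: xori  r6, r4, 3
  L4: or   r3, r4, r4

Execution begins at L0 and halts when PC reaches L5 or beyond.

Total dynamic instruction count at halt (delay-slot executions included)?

3

  step pc=0: andi  r5, r2, 11  regs=(0,8,14,4,5,10,7,13)
  step pc=1: bne  r2, r1, L5  cond=T  regs=(0,8,14,4,5,10,7,13)
  step pc=2: nor  r7, r2, r1  regs=(0,8,14,4,5,10,7,65521)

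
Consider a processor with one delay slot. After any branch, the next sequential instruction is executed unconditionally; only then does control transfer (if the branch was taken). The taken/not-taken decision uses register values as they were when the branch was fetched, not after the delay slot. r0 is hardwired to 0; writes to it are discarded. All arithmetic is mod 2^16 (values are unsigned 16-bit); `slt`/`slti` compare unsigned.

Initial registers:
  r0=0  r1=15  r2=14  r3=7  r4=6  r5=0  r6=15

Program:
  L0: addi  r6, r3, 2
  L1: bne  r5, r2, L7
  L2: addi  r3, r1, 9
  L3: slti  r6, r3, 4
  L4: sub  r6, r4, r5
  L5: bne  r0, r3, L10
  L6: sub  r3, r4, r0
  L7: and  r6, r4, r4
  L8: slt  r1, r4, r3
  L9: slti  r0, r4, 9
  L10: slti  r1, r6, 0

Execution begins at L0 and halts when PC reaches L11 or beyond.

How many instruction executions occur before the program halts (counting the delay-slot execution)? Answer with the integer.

7

[0] addi  r6, r3, 2  →  {r0:0, r1:15, r2:14, r3:7, r4:6, r5:0, r6:9}
[1] bne  r5, r2, L7  →  {r0:0, r1:15, r2:14, r3:7, r4:6, r5:0, r6:9}  ⟨branch taken⟩
[2] addi  r3, r1, 9  →  {r0:0, r1:15, r2:14, r3:24, r4:6, r5:0, r6:9}
[7] and  r6, r4, r4  →  {r0:0, r1:15, r2:14, r3:24, r4:6, r5:0, r6:6}
[8] slt  r1, r4, r3  →  {r0:0, r1:1, r2:14, r3:24, r4:6, r5:0, r6:6}
[9] slti  r0, r4, 9  →  {r0:0, r1:1, r2:14, r3:24, r4:6, r5:0, r6:6}
[10] slti  r1, r6, 0  →  {r0:0, r1:0, r2:14, r3:24, r4:6, r5:0, r6:6}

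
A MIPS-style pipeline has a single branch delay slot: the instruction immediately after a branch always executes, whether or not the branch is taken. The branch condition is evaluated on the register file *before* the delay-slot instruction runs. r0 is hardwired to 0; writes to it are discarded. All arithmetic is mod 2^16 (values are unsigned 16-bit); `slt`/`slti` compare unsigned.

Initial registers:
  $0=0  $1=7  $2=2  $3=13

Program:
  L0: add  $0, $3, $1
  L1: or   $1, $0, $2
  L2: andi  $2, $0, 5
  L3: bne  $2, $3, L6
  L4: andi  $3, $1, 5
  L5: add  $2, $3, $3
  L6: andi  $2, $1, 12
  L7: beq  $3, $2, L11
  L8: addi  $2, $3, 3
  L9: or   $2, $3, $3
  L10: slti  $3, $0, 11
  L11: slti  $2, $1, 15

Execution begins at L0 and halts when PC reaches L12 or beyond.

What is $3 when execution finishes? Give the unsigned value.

0

  step pc=0: add  $0, $3, $1  regs=(0,7,2,13)
  step pc=1: or   $1, $0, $2  regs=(0,2,2,13)
  step pc=2: andi  $2, $0, 5  regs=(0,2,0,13)
  step pc=3: bne  $2, $3, L6  cond=T  regs=(0,2,0,13)
  step pc=4: andi  $3, $1, 5  regs=(0,2,0,0)
  step pc=6: andi  $2, $1, 12  regs=(0,2,0,0)
  step pc=7: beq  $3, $2, L11  cond=T  regs=(0,2,0,0)
  step pc=8: addi  $2, $3, 3  regs=(0,2,3,0)
  step pc=11: slti  $2, $1, 15  regs=(0,2,1,0)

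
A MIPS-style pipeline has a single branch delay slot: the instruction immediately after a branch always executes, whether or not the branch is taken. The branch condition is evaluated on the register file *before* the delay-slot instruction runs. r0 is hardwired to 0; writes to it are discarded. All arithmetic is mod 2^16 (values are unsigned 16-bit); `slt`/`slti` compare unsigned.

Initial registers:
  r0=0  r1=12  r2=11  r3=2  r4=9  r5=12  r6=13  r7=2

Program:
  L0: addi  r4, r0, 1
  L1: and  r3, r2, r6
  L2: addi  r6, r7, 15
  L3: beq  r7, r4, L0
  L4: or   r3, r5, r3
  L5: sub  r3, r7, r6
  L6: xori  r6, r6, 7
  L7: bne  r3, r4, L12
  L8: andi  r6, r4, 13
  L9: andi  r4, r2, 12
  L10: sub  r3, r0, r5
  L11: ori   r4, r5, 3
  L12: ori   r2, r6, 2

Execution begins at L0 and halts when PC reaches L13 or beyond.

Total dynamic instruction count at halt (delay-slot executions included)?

10

  step pc=0: addi  r4, r0, 1  regs=(0,12,11,2,1,12,13,2)
  step pc=1: and  r3, r2, r6  regs=(0,12,11,9,1,12,13,2)
  step pc=2: addi  r6, r7, 15  regs=(0,12,11,9,1,12,17,2)
  step pc=3: beq  r7, r4, L0  cond=F  regs=(0,12,11,9,1,12,17,2)
  step pc=4: or   r3, r5, r3  regs=(0,12,11,13,1,12,17,2)
  step pc=5: sub  r3, r7, r6  regs=(0,12,11,65521,1,12,17,2)
  step pc=6: xori  r6, r6, 7  regs=(0,12,11,65521,1,12,22,2)
  step pc=7: bne  r3, r4, L12  cond=T  regs=(0,12,11,65521,1,12,22,2)
  step pc=8: andi  r6, r4, 13  regs=(0,12,11,65521,1,12,1,2)
  step pc=12: ori   r2, r6, 2  regs=(0,12,3,65521,1,12,1,2)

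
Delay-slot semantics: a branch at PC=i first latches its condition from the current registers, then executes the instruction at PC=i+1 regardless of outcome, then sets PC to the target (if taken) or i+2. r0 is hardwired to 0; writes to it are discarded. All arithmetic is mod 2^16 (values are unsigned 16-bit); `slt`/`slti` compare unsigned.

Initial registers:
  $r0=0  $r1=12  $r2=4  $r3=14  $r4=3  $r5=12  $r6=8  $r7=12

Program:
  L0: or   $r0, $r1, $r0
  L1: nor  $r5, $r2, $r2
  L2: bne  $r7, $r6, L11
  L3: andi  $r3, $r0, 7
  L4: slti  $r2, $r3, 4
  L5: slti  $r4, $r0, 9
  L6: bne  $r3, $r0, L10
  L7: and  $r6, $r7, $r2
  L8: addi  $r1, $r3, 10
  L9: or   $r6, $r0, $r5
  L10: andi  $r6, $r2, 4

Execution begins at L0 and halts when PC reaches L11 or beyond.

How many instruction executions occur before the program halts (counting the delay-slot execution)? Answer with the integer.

4

#0 or   $r0, $r1, $r0 ; 0/12/4/14/3/12/8/12
#1 nor  $r5, $r2, $r2 ; 0/12/4/14/3/65531/8/12
#2 bne  $r7, $r6, L11 ; 0/12/4/14/3/65531/8/12 ; →target
#3 andi  $r3, $r0, 7 ; 0/12/4/0/3/65531/8/12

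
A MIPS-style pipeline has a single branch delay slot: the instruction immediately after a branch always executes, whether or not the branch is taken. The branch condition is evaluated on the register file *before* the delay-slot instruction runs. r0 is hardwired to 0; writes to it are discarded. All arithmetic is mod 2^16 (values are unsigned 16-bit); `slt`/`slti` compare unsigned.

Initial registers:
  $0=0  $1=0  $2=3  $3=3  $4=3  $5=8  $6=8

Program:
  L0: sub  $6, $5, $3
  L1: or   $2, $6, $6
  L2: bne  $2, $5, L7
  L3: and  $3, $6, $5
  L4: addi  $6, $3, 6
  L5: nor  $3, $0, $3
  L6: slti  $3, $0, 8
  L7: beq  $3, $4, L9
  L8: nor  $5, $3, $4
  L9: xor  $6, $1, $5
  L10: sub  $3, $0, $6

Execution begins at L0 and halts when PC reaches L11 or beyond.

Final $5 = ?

PC=0  sub  $6, $5, $3        | $0=0 $1=0 $2=3 $3=3 $4=3 $5=8 $6=5
PC=1  or   $2, $6, $6        | $0=0 $1=0 $2=5 $3=3 $4=3 $5=8 $6=5
PC=2  bne  $2, $5, L7        | $0=0 $1=0 $2=5 $3=3 $4=3 $5=8 $6=5  [TAKEN]
PC=3  and  $3, $6, $5        | $0=0 $1=0 $2=5 $3=0 $4=3 $5=8 $6=5
PC=7  beq  $3, $4, L9        | $0=0 $1=0 $2=5 $3=0 $4=3 $5=8 $6=5  [not taken]
PC=8  nor  $5, $3, $4        | $0=0 $1=0 $2=5 $3=0 $4=3 $5=65532 $6=5
PC=9  xor  $6, $1, $5        | $0=0 $1=0 $2=5 $3=0 $4=3 $5=65532 $6=65532
PC=10 sub  $3, $0, $6        | $0=0 $1=0 $2=5 $3=4 $4=3 $5=65532 $6=65532

65532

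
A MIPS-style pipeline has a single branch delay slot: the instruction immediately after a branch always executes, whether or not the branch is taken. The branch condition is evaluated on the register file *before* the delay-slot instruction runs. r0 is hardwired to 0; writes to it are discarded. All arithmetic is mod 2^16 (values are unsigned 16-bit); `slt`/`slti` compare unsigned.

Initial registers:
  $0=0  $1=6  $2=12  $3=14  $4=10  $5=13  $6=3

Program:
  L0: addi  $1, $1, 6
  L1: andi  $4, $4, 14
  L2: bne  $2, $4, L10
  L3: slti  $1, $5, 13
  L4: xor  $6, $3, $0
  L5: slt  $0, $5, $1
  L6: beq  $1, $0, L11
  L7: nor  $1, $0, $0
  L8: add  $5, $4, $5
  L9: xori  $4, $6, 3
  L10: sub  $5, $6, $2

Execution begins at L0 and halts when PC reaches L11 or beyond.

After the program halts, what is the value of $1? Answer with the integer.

PC=0  addi  $1, $1, 6        | $0=0 $1=12 $2=12 $3=14 $4=10 $5=13 $6=3
PC=1  andi  $4, $4, 14       | $0=0 $1=12 $2=12 $3=14 $4=10 $5=13 $6=3
PC=2  bne  $2, $4, L10       | $0=0 $1=12 $2=12 $3=14 $4=10 $5=13 $6=3  [TAKEN]
PC=3  slti  $1, $5, 13       | $0=0 $1=0 $2=12 $3=14 $4=10 $5=13 $6=3
PC=10 sub  $5, $6, $2        | $0=0 $1=0 $2=12 $3=14 $4=10 $5=65527 $6=3

0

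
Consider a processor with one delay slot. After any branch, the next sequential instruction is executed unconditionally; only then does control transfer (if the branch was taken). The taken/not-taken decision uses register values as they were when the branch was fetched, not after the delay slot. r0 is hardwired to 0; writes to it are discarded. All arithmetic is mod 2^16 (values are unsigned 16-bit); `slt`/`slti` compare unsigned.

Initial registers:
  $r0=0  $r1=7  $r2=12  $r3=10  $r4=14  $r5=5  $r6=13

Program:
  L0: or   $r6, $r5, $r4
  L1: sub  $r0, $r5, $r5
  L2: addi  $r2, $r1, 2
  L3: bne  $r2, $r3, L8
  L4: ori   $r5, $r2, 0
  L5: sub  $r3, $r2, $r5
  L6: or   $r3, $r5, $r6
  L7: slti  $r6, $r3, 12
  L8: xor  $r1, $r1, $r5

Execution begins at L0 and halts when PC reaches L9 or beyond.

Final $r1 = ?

  step pc=0: or   $r6, $r5, $r4  regs=(0,7,12,10,14,5,15)
  step pc=1: sub  $r0, $r5, $r5  regs=(0,7,12,10,14,5,15)
  step pc=2: addi  $r2, $r1, 2  regs=(0,7,9,10,14,5,15)
  step pc=3: bne  $r2, $r3, L8  cond=T  regs=(0,7,9,10,14,5,15)
  step pc=4: ori   $r5, $r2, 0  regs=(0,7,9,10,14,9,15)
  step pc=8: xor  $r1, $r1, $r5  regs=(0,14,9,10,14,9,15)

14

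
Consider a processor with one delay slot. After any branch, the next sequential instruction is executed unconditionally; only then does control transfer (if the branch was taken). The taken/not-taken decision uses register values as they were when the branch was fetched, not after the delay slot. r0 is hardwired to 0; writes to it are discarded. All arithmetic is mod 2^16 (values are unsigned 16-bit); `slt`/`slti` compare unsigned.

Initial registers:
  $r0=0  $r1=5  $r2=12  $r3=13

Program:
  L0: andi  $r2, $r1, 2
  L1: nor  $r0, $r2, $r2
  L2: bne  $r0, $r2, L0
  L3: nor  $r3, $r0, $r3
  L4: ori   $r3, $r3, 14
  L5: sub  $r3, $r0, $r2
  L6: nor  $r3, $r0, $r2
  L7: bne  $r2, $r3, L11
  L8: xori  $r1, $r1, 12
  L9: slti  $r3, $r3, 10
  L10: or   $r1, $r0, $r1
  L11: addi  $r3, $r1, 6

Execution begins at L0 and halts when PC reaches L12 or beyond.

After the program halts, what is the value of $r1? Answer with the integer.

PC=0  andi  $r2, $r1, 2      | $r0=0 $r1=5 $r2=0 $r3=13
PC=1  nor  $r0, $r2, $r2     | $r0=0 $r1=5 $r2=0 $r3=13
PC=2  bne  $r0, $r2, L0      | $r0=0 $r1=5 $r2=0 $r3=13  [not taken]
PC=3  nor  $r3, $r0, $r3     | $r0=0 $r1=5 $r2=0 $r3=65522
PC=4  ori   $r3, $r3, 14     | $r0=0 $r1=5 $r2=0 $r3=65534
PC=5  sub  $r3, $r0, $r2     | $r0=0 $r1=5 $r2=0 $r3=0
PC=6  nor  $r3, $r0, $r2     | $r0=0 $r1=5 $r2=0 $r3=65535
PC=7  bne  $r2, $r3, L11     | $r0=0 $r1=5 $r2=0 $r3=65535  [TAKEN]
PC=8  xori  $r1, $r1, 12     | $r0=0 $r1=9 $r2=0 $r3=65535
PC=11 addi  $r3, $r1, 6      | $r0=0 $r1=9 $r2=0 $r3=15

9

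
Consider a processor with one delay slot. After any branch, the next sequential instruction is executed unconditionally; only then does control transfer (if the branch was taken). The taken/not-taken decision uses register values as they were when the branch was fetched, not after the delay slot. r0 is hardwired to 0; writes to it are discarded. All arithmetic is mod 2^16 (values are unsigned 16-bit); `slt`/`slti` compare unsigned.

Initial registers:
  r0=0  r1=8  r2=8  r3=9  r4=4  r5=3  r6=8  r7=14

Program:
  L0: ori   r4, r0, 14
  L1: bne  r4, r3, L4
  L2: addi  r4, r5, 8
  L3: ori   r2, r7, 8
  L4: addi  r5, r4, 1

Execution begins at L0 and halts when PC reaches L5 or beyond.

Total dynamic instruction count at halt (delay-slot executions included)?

[0] ori   r4, r0, 14  →  {r0:0, r1:8, r2:8, r3:9, r4:14, r5:3, r6:8, r7:14}
[1] bne  r4, r3, L4  →  {r0:0, r1:8, r2:8, r3:9, r4:14, r5:3, r6:8, r7:14}  ⟨branch taken⟩
[2] addi  r4, r5, 8  →  {r0:0, r1:8, r2:8, r3:9, r4:11, r5:3, r6:8, r7:14}
[4] addi  r5, r4, 1  →  {r0:0, r1:8, r2:8, r3:9, r4:11, r5:12, r6:8, r7:14}

4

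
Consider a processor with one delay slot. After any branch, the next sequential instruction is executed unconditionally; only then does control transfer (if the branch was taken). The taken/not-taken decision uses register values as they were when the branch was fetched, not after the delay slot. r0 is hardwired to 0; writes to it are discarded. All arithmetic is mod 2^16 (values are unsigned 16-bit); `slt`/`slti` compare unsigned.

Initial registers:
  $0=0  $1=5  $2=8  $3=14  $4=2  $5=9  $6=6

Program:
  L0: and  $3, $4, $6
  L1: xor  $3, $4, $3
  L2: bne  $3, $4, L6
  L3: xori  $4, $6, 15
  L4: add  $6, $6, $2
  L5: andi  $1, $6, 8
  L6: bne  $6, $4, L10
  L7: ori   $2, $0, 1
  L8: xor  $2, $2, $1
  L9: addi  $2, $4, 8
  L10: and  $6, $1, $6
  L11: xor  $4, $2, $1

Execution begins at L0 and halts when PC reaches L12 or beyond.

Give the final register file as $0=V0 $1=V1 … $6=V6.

#0 and  $3, $4, $6 ; 0/5/8/2/2/9/6
#1 xor  $3, $4, $3 ; 0/5/8/0/2/9/6
#2 bne  $3, $4, L6 ; 0/5/8/0/2/9/6 ; →target
#3 xori  $4, $6, 15 ; 0/5/8/0/9/9/6
#6 bne  $6, $4, L10 ; 0/5/8/0/9/9/6 ; →target
#7 ori   $2, $0, 1 ; 0/5/1/0/9/9/6
#10 and  $6, $1, $6 ; 0/5/1/0/9/9/4
#11 xor  $4, $2, $1 ; 0/5/1/0/4/9/4

$0=0 $1=5 $2=1 $3=0 $4=4 $5=9 $6=4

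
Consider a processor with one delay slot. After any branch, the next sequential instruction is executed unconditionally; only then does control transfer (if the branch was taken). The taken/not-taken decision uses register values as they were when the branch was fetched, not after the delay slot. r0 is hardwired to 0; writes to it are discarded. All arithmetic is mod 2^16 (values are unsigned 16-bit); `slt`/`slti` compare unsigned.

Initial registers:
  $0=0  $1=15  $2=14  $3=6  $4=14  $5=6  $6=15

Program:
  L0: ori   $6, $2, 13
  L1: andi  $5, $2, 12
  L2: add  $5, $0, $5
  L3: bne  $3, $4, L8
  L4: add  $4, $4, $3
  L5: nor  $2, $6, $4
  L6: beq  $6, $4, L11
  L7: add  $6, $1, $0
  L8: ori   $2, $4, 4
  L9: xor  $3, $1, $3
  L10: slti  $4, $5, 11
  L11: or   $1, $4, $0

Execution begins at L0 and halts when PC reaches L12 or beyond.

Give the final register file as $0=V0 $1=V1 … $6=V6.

  step pc=0: ori   $6, $2, 13  regs=(0,15,14,6,14,6,15)
  step pc=1: andi  $5, $2, 12  regs=(0,15,14,6,14,12,15)
  step pc=2: add  $5, $0, $5  regs=(0,15,14,6,14,12,15)
  step pc=3: bne  $3, $4, L8  cond=T  regs=(0,15,14,6,14,12,15)
  step pc=4: add  $4, $4, $3  regs=(0,15,14,6,20,12,15)
  step pc=8: ori   $2, $4, 4  regs=(0,15,20,6,20,12,15)
  step pc=9: xor  $3, $1, $3  regs=(0,15,20,9,20,12,15)
  step pc=10: slti  $4, $5, 11  regs=(0,15,20,9,0,12,15)
  step pc=11: or   $1, $4, $0  regs=(0,0,20,9,0,12,15)

$0=0 $1=0 $2=20 $3=9 $4=0 $5=12 $6=15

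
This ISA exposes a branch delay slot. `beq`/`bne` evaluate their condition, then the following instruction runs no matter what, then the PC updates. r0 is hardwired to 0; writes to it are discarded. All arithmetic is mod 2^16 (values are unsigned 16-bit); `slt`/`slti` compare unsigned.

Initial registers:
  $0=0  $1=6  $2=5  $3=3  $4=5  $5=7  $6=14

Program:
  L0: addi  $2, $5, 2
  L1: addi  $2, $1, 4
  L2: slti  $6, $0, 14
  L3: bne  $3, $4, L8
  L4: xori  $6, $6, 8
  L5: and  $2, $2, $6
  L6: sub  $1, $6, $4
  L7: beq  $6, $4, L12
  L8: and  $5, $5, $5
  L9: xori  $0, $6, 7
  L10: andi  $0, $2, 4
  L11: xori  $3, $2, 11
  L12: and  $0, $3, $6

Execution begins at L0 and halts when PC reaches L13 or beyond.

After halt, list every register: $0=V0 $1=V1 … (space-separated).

$0=0 $1=6 $2=10 $3=1 $4=5 $5=7 $6=9

[0] addi  $2, $5, 2  →  {$0:0, $1:6, $2:9, $3:3, $4:5, $5:7, $6:14}
[1] addi  $2, $1, 4  →  {$0:0, $1:6, $2:10, $3:3, $4:5, $5:7, $6:14}
[2] slti  $6, $0, 14  →  {$0:0, $1:6, $2:10, $3:3, $4:5, $5:7, $6:1}
[3] bne  $3, $4, L8  →  {$0:0, $1:6, $2:10, $3:3, $4:5, $5:7, $6:1}  ⟨branch taken⟩
[4] xori  $6, $6, 8  →  {$0:0, $1:6, $2:10, $3:3, $4:5, $5:7, $6:9}
[8] and  $5, $5, $5  →  {$0:0, $1:6, $2:10, $3:3, $4:5, $5:7, $6:9}
[9] xori  $0, $6, 7  →  {$0:0, $1:6, $2:10, $3:3, $4:5, $5:7, $6:9}
[10] andi  $0, $2, 4  →  {$0:0, $1:6, $2:10, $3:3, $4:5, $5:7, $6:9}
[11] xori  $3, $2, 11  →  {$0:0, $1:6, $2:10, $3:1, $4:5, $5:7, $6:9}
[12] and  $0, $3, $6  →  {$0:0, $1:6, $2:10, $3:1, $4:5, $5:7, $6:9}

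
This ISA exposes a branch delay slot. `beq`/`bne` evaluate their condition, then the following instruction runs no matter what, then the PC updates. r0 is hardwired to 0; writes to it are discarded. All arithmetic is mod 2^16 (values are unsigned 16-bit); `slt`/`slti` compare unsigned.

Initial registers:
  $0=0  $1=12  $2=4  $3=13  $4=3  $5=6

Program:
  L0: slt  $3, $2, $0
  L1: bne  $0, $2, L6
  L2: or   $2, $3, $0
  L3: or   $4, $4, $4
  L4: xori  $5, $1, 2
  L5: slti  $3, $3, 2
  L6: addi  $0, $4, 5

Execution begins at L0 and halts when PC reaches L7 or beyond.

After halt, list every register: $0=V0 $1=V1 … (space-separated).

PC=0  slt  $3, $2, $0        | $0=0 $1=12 $2=4 $3=0 $4=3 $5=6
PC=1  bne  $0, $2, L6        | $0=0 $1=12 $2=4 $3=0 $4=3 $5=6  [TAKEN]
PC=2  or   $2, $3, $0        | $0=0 $1=12 $2=0 $3=0 $4=3 $5=6
PC=6  addi  $0, $4, 5        | $0=0 $1=12 $2=0 $3=0 $4=3 $5=6

$0=0 $1=12 $2=0 $3=0 $4=3 $5=6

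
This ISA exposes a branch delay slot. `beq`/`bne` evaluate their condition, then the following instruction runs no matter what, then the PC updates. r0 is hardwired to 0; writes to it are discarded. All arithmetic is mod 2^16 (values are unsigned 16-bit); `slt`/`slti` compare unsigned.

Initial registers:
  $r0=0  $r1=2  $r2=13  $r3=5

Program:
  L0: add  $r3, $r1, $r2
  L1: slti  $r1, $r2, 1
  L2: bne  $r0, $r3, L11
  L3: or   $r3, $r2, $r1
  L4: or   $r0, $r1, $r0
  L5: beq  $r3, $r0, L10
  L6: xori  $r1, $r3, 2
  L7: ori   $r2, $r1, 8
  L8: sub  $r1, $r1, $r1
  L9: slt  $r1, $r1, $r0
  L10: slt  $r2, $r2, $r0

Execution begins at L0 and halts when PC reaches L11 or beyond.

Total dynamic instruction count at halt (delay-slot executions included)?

4

#0 add  $r3, $r1, $r2 ; 0/2/13/15
#1 slti  $r1, $r2, 1 ; 0/0/13/15
#2 bne  $r0, $r3, L11 ; 0/0/13/15 ; →target
#3 or   $r3, $r2, $r1 ; 0/0/13/13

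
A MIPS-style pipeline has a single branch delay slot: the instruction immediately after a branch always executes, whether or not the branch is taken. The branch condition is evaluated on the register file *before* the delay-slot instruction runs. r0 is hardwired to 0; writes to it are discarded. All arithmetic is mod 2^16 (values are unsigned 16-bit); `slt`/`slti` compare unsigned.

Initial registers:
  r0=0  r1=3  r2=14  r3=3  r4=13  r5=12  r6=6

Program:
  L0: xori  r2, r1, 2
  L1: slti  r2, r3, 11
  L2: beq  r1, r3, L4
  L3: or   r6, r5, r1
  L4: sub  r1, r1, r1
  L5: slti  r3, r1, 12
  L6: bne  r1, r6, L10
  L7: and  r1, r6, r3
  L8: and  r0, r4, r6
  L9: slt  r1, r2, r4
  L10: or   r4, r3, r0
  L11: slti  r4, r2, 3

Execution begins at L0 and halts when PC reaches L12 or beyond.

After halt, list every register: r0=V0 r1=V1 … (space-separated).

  step pc=0: xori  r2, r1, 2  regs=(0,3,1,3,13,12,6)
  step pc=1: slti  r2, r3, 11  regs=(0,3,1,3,13,12,6)
  step pc=2: beq  r1, r3, L4  cond=T  regs=(0,3,1,3,13,12,6)
  step pc=3: or   r6, r5, r1  regs=(0,3,1,3,13,12,15)
  step pc=4: sub  r1, r1, r1  regs=(0,0,1,3,13,12,15)
  step pc=5: slti  r3, r1, 12  regs=(0,0,1,1,13,12,15)
  step pc=6: bne  r1, r6, L10  cond=T  regs=(0,0,1,1,13,12,15)
  step pc=7: and  r1, r6, r3  regs=(0,1,1,1,13,12,15)
  step pc=10: or   r4, r3, r0  regs=(0,1,1,1,1,12,15)
  step pc=11: slti  r4, r2, 3  regs=(0,1,1,1,1,12,15)

r0=0 r1=1 r2=1 r3=1 r4=1 r5=12 r6=15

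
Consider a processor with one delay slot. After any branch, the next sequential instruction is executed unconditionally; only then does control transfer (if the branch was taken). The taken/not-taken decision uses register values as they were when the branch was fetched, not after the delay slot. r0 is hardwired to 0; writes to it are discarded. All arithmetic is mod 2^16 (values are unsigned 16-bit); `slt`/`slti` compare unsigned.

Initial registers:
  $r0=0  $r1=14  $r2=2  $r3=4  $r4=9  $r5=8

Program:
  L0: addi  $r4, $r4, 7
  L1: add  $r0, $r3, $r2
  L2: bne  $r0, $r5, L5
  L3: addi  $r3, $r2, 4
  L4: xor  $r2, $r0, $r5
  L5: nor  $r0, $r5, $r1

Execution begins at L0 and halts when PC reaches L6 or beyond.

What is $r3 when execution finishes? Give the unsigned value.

  step pc=0: addi  $r4, $r4, 7  regs=(0,14,2,4,16,8)
  step pc=1: add  $r0, $r3, $r2  regs=(0,14,2,4,16,8)
  step pc=2: bne  $r0, $r5, L5  cond=T  regs=(0,14,2,4,16,8)
  step pc=3: addi  $r3, $r2, 4  regs=(0,14,2,6,16,8)
  step pc=5: nor  $r0, $r5, $r1  regs=(0,14,2,6,16,8)

6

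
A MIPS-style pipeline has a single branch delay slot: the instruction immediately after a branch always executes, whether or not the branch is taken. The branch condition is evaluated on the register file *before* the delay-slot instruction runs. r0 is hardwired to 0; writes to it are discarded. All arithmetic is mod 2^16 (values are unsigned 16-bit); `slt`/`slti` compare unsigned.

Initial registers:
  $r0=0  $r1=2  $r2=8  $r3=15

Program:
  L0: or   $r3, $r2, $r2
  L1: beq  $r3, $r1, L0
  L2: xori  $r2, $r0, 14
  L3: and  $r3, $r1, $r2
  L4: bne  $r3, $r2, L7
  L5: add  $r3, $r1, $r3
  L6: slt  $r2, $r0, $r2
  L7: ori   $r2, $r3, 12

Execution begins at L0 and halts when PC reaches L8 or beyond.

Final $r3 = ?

#0 or   $r3, $r2, $r2 ; 0/2/8/8
#1 beq  $r3, $r1, L0 ; 0/2/8/8 ; →fallthru
#2 xori  $r2, $r0, 14 ; 0/2/14/8
#3 and  $r3, $r1, $r2 ; 0/2/14/2
#4 bne  $r3, $r2, L7 ; 0/2/14/2 ; →target
#5 add  $r3, $r1, $r3 ; 0/2/14/4
#7 ori   $r2, $r3, 12 ; 0/2/12/4

4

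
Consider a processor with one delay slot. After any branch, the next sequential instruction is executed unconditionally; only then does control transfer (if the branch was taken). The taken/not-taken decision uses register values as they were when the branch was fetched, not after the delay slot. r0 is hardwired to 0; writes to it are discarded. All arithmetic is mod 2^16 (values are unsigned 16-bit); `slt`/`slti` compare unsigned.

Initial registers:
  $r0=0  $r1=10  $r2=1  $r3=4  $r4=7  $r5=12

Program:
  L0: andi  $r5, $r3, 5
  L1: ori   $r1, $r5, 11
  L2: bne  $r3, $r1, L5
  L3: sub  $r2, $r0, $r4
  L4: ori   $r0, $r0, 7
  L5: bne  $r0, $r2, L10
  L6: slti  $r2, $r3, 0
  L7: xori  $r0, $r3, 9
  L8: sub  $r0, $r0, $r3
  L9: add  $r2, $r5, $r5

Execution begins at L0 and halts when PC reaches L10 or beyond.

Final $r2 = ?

0

  step pc=0: andi  $r5, $r3, 5  regs=(0,10,1,4,7,4)
  step pc=1: ori   $r1, $r5, 11  regs=(0,15,1,4,7,4)
  step pc=2: bne  $r3, $r1, L5  cond=T  regs=(0,15,1,4,7,4)
  step pc=3: sub  $r2, $r0, $r4  regs=(0,15,65529,4,7,4)
  step pc=5: bne  $r0, $r2, L10  cond=T  regs=(0,15,65529,4,7,4)
  step pc=6: slti  $r2, $r3, 0  regs=(0,15,0,4,7,4)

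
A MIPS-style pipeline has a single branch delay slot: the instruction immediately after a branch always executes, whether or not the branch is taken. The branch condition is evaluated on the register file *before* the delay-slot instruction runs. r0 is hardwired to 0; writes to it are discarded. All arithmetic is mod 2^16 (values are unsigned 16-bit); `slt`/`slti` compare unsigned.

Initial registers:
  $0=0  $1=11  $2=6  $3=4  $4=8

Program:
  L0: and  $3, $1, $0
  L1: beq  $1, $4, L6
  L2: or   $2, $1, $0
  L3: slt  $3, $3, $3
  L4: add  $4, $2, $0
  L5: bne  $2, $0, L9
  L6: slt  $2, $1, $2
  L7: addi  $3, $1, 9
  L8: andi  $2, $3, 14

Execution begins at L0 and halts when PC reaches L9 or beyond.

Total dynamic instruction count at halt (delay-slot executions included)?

  step pc=0: and  $3, $1, $0  regs=(0,11,6,0,8)
  step pc=1: beq  $1, $4, L6  cond=F  regs=(0,11,6,0,8)
  step pc=2: or   $2, $1, $0  regs=(0,11,11,0,8)
  step pc=3: slt  $3, $3, $3  regs=(0,11,11,0,8)
  step pc=4: add  $4, $2, $0  regs=(0,11,11,0,11)
  step pc=5: bne  $2, $0, L9  cond=T  regs=(0,11,11,0,11)
  step pc=6: slt  $2, $1, $2  regs=(0,11,0,0,11)

7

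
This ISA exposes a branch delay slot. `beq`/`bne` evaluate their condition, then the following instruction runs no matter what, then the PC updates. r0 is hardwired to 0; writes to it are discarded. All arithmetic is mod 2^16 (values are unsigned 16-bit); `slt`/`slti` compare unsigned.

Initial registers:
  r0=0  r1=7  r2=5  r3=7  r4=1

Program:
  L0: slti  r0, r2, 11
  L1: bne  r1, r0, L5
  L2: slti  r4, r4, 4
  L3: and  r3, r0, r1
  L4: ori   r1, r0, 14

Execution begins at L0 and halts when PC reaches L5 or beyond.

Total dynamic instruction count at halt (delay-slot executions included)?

3

  step pc=0: slti  r0, r2, 11  regs=(0,7,5,7,1)
  step pc=1: bne  r1, r0, L5  cond=T  regs=(0,7,5,7,1)
  step pc=2: slti  r4, r4, 4  regs=(0,7,5,7,1)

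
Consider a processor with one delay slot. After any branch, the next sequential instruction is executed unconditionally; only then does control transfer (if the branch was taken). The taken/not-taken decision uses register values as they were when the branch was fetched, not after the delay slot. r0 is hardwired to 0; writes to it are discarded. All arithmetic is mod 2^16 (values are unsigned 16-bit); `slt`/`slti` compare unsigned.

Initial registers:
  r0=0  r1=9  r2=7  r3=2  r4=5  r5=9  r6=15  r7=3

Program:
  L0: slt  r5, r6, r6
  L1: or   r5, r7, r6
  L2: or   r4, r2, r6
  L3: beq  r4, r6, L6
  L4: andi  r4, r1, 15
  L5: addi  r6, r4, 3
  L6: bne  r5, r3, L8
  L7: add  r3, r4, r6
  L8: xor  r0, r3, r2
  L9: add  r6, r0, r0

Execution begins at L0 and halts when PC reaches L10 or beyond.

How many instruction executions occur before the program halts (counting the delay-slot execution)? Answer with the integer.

9

  step pc=0: slt  r5, r6, r6  regs=(0,9,7,2,5,0,15,3)
  step pc=1: or   r5, r7, r6  regs=(0,9,7,2,5,15,15,3)
  step pc=2: or   r4, r2, r6  regs=(0,9,7,2,15,15,15,3)
  step pc=3: beq  r4, r6, L6  cond=T  regs=(0,9,7,2,15,15,15,3)
  step pc=4: andi  r4, r1, 15  regs=(0,9,7,2,9,15,15,3)
  step pc=6: bne  r5, r3, L8  cond=T  regs=(0,9,7,2,9,15,15,3)
  step pc=7: add  r3, r4, r6  regs=(0,9,7,24,9,15,15,3)
  step pc=8: xor  r0, r3, r2  regs=(0,9,7,24,9,15,15,3)
  step pc=9: add  r6, r0, r0  regs=(0,9,7,24,9,15,0,3)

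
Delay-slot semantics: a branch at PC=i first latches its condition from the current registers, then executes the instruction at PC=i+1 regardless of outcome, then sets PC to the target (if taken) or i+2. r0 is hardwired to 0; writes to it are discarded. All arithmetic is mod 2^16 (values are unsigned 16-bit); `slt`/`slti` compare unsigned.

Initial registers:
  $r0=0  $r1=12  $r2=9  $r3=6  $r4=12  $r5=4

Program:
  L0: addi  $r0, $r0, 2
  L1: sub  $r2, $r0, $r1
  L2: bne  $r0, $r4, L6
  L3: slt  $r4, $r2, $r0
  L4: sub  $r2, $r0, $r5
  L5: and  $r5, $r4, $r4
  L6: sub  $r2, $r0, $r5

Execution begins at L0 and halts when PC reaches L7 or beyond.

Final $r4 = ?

#0 addi  $r0, $r0, 2 ; 0/12/9/6/12/4
#1 sub  $r2, $r0, $r1 ; 0/12/65524/6/12/4
#2 bne  $r0, $r4, L6 ; 0/12/65524/6/12/4 ; →target
#3 slt  $r4, $r2, $r0 ; 0/12/65524/6/0/4
#6 sub  $r2, $r0, $r5 ; 0/12/65532/6/0/4

0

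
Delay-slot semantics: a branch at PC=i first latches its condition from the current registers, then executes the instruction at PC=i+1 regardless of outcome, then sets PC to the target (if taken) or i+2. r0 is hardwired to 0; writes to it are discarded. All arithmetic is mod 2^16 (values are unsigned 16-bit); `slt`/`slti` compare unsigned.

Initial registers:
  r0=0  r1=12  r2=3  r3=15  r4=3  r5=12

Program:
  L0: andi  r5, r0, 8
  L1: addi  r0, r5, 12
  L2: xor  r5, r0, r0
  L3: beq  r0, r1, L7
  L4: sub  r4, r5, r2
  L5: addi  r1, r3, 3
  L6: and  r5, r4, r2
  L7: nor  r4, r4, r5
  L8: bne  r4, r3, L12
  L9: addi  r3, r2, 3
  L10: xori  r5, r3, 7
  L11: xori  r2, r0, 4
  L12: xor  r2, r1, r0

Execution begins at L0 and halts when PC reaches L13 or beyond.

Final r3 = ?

6

#0 andi  r5, r0, 8 ; 0/12/3/15/3/0
#1 addi  r0, r5, 12 ; 0/12/3/15/3/0
#2 xor  r5, r0, r0 ; 0/12/3/15/3/0
#3 beq  r0, r1, L7 ; 0/12/3/15/3/0 ; →fallthru
#4 sub  r4, r5, r2 ; 0/12/3/15/65533/0
#5 addi  r1, r3, 3 ; 0/18/3/15/65533/0
#6 and  r5, r4, r2 ; 0/18/3/15/65533/1
#7 nor  r4, r4, r5 ; 0/18/3/15/2/1
#8 bne  r4, r3, L12 ; 0/18/3/15/2/1 ; →target
#9 addi  r3, r2, 3 ; 0/18/3/6/2/1
#12 xor  r2, r1, r0 ; 0/18/18/6/2/1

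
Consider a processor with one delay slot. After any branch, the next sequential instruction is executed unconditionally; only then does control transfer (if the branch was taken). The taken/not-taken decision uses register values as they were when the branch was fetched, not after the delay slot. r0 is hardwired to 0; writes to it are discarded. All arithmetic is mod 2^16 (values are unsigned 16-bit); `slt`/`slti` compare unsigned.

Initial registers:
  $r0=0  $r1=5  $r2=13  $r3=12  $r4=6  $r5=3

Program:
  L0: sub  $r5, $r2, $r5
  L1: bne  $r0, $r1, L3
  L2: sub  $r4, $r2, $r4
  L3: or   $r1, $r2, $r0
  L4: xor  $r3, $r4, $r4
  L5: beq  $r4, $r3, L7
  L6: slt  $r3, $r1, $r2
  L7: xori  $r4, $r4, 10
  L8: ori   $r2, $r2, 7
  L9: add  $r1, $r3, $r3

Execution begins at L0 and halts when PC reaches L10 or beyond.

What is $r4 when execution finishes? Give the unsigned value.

13

PC=0  sub  $r5, $r2, $r5     | $r0=0 $r1=5 $r2=13 $r3=12 $r4=6 $r5=10
PC=1  bne  $r0, $r1, L3      | $r0=0 $r1=5 $r2=13 $r3=12 $r4=6 $r5=10  [TAKEN]
PC=2  sub  $r4, $r2, $r4     | $r0=0 $r1=5 $r2=13 $r3=12 $r4=7 $r5=10
PC=3  or   $r1, $r2, $r0     | $r0=0 $r1=13 $r2=13 $r3=12 $r4=7 $r5=10
PC=4  xor  $r3, $r4, $r4     | $r0=0 $r1=13 $r2=13 $r3=0 $r4=7 $r5=10
PC=5  beq  $r4, $r3, L7      | $r0=0 $r1=13 $r2=13 $r3=0 $r4=7 $r5=10  [not taken]
PC=6  slt  $r3, $r1, $r2     | $r0=0 $r1=13 $r2=13 $r3=0 $r4=7 $r5=10
PC=7  xori  $r4, $r4, 10     | $r0=0 $r1=13 $r2=13 $r3=0 $r4=13 $r5=10
PC=8  ori   $r2, $r2, 7      | $r0=0 $r1=13 $r2=15 $r3=0 $r4=13 $r5=10
PC=9  add  $r1, $r3, $r3     | $r0=0 $r1=0 $r2=15 $r3=0 $r4=13 $r5=10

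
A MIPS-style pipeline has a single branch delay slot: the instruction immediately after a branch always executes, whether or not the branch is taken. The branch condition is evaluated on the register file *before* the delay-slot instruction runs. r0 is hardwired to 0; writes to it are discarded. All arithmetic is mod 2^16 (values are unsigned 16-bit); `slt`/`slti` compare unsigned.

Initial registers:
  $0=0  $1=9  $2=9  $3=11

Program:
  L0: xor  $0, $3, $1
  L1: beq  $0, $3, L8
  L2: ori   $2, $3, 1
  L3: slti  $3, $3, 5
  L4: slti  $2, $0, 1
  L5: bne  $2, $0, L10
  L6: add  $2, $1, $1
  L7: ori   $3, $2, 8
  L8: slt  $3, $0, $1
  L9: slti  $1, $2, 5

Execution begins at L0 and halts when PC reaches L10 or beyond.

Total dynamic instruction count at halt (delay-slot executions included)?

  step pc=0: xor  $0, $3, $1  regs=(0,9,9,11)
  step pc=1: beq  $0, $3, L8  cond=F  regs=(0,9,9,11)
  step pc=2: ori   $2, $3, 1  regs=(0,9,11,11)
  step pc=3: slti  $3, $3, 5  regs=(0,9,11,0)
  step pc=4: slti  $2, $0, 1  regs=(0,9,1,0)
  step pc=5: bne  $2, $0, L10  cond=T  regs=(0,9,1,0)
  step pc=6: add  $2, $1, $1  regs=(0,9,18,0)

7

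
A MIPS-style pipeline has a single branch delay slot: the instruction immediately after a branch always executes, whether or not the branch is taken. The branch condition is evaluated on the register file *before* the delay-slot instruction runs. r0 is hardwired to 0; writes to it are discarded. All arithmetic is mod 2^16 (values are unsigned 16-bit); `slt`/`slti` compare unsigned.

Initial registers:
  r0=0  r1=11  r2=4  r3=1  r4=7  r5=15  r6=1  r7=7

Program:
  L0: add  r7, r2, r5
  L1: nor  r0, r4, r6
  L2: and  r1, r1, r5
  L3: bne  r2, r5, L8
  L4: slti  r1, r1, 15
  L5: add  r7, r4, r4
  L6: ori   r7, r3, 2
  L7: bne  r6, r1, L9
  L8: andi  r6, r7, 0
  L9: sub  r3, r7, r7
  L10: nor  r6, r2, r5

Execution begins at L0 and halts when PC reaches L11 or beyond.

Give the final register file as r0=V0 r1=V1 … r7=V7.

  step pc=0: add  r7, r2, r5  regs=(0,11,4,1,7,15,1,19)
  step pc=1: nor  r0, r4, r6  regs=(0,11,4,1,7,15,1,19)
  step pc=2: and  r1, r1, r5  regs=(0,11,4,1,7,15,1,19)
  step pc=3: bne  r2, r5, L8  cond=T  regs=(0,11,4,1,7,15,1,19)
  step pc=4: slti  r1, r1, 15  regs=(0,1,4,1,7,15,1,19)
  step pc=8: andi  r6, r7, 0  regs=(0,1,4,1,7,15,0,19)
  step pc=9: sub  r3, r7, r7  regs=(0,1,4,0,7,15,0,19)
  step pc=10: nor  r6, r2, r5  regs=(0,1,4,0,7,15,65520,19)

r0=0 r1=1 r2=4 r3=0 r4=7 r5=15 r6=65520 r7=19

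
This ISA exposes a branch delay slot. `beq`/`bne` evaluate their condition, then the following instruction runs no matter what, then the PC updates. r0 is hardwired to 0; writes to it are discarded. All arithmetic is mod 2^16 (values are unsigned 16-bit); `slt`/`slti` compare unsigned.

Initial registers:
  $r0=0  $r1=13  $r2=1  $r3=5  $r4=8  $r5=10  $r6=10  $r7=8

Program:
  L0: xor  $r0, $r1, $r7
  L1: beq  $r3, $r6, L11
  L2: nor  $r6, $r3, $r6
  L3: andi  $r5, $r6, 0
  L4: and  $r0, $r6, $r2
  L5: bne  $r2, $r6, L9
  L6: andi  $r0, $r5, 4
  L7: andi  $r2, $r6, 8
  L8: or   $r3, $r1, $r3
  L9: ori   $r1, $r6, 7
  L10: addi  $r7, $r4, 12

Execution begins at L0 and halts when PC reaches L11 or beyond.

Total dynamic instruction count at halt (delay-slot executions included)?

9

PC=0  xor  $r0, $r1, $r7     | $r0=0 $r1=13 $r2=1 $r3=5 $r4=8 $r5=10 $r6=10 $r7=8
PC=1  beq  $r3, $r6, L11     | $r0=0 $r1=13 $r2=1 $r3=5 $r4=8 $r5=10 $r6=10 $r7=8  [not taken]
PC=2  nor  $r6, $r3, $r6     | $r0=0 $r1=13 $r2=1 $r3=5 $r4=8 $r5=10 $r6=65520 $r7=8
PC=3  andi  $r5, $r6, 0      | $r0=0 $r1=13 $r2=1 $r3=5 $r4=8 $r5=0 $r6=65520 $r7=8
PC=4  and  $r0, $r6, $r2     | $r0=0 $r1=13 $r2=1 $r3=5 $r4=8 $r5=0 $r6=65520 $r7=8
PC=5  bne  $r2, $r6, L9      | $r0=0 $r1=13 $r2=1 $r3=5 $r4=8 $r5=0 $r6=65520 $r7=8  [TAKEN]
PC=6  andi  $r0, $r5, 4      | $r0=0 $r1=13 $r2=1 $r3=5 $r4=8 $r5=0 $r6=65520 $r7=8
PC=9  ori   $r1, $r6, 7      | $r0=0 $r1=65527 $r2=1 $r3=5 $r4=8 $r5=0 $r6=65520 $r7=8
PC=10 addi  $r7, $r4, 12     | $r0=0 $r1=65527 $r2=1 $r3=5 $r4=8 $r5=0 $r6=65520 $r7=20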